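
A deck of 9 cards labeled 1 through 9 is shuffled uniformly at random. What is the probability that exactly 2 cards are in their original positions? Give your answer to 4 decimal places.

Choose which 2 of the 9 are fixed: C(9,2) = 36 ways.
The remaining 7 must have no fixed point: D(7) = 1854.
P = 36·1854/362880 = 103/560 ≈ 0.1839.

0.1839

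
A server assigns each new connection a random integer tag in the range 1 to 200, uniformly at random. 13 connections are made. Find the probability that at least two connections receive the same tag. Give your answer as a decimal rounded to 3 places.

It's easier to compute the probability that all 13 are distinct.
P(all distinct) = 200/200 · 199/200 · ··· · 188/200 ≈ 0.671.
So the probability of at least one match is 1 − 0.671 = 0.329.

0.329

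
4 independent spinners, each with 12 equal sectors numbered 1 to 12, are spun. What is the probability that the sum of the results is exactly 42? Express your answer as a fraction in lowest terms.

7/1728

There are 12^4 = 20736 equally likely outcomes.
The number of ordered 4-tuples from {1,…,12} summing to 42 is 84.
P(sum = 42) = 84/20736 = 7/1728.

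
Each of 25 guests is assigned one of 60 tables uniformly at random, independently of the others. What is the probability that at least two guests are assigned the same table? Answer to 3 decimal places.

It's easier to compute the probability that all 25 are distinct.
P(all distinct) = 60/60 · 59/60 · ··· · 36/60 ≈ 0.003.
So the probability of at least one match is 1 − 0.003 = 0.997.

0.997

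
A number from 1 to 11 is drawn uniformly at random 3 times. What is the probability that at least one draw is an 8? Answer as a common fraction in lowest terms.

331/1331

P(no draw is an 8) = (10/11)^3 = 1000/1331.
P(at least one) = 1 − 1000/1331 = 331/1331.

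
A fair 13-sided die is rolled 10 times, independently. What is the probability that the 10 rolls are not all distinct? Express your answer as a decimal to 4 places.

0.9925

P(all 10 different) = 13/13 · 12/13 · ··· · 4/13 ≈ 0.0075.
P(at least two equal) = 1 − 0.0075 = 0.9925.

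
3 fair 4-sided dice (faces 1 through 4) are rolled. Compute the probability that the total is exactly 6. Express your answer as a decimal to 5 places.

0.15625

There are 4^3 = 64 equally likely outcomes.
The number of ordered 3-tuples from {1,…,4} summing to 6 is 10.
P(sum = 6) = 10/64 = 5/32 ≈ 0.15625.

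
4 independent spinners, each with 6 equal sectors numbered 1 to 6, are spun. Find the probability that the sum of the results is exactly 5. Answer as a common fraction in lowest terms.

1/324

There are 6^4 = 1296 equally likely outcomes.
The number of ordered 4-tuples from {1,…,6} summing to 5 is 4.
P(sum = 5) = 4/1296 = 1/324.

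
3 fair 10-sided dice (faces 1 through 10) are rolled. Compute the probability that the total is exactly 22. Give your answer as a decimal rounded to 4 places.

0.0450

There are 10^3 = 1000 equally likely outcomes.
The number of ordered 3-tuples from {1,…,10} summing to 22 is 45.
P(sum = 22) = 45/1000 = 9/200 ≈ 0.0450.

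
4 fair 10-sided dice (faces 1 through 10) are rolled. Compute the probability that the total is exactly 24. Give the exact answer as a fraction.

There are 10^4 = 10000 equally likely outcomes.
The number of ordered 4-tuples from {1,…,10} summing to 24 is 633.
P(sum = 24) = 633/10000.

633/10000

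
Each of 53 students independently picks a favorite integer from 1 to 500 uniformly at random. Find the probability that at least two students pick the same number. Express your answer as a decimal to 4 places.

It's easier to compute the probability that all 53 are distinct.
P(all distinct) = 500/500 · 499/500 · ··· · 448/500 ≈ 0.0574.
So the probability of at least one match is 1 − 0.0574 = 0.9426.

0.9426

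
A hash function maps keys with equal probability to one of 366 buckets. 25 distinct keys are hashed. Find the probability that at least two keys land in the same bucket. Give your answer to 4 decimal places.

0.5677

It's easier to compute the probability that all 25 are distinct.
P(all distinct) = 366/366 · 365/366 · ··· · 342/366 ≈ 0.4323.
So the probability of at least one match is 1 − 0.4323 = 0.5677.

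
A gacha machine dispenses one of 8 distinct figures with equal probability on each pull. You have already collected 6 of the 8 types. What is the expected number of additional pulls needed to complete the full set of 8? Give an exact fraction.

12

Starting from 6 distinct types, each trial gives a new one with probability (8−i)/8 when i types are held, so the wait for the next new type is 8/(8−i).
E = 8/2 + 8/1 = 12.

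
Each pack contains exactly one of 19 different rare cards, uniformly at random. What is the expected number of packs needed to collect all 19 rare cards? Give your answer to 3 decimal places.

67.407

After i distinct types are collected, each trial gives a new one with probability (19−i)/19, so the expected wait for the next new type is 19/(19−i).
E = 19/19 + 19/18 + 19/17 + 19/16 + 19/15 + 19/14 + 19/13 + 19/12 + 19/11 + 19/10 + 19/9 + 19/8 + 19/7 + 19/6 + 19/5 + 19/4 + 19/3 + 19/2 + 19/1 = 275295799/4084080 ≈ 67.407.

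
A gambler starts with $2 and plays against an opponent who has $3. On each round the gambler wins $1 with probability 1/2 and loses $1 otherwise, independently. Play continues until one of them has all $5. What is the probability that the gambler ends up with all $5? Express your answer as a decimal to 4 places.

With a fair step, P(i) = ½P(i−1) + ½P(i+1) with P(0)=0, P(5)=1 has the linear solution P(i) = i/5.
P(2) = 2/5 ≈ 0.4000.

0.4000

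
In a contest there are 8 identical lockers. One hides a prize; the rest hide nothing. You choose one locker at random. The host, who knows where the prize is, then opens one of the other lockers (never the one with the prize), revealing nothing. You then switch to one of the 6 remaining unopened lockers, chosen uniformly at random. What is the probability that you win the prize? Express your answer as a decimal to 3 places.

Your original locker holds the prize with probability 1/8, so the other 7 collectively hold it with probability 7/8.
The host can always find an empty locker to open, so this doesn't change that 7/8; it is now spread over the 6 remaining unopened lockers.
P(win by switching) = (7/8) · (1/6) = 7/48 ≈ 0.146.

0.146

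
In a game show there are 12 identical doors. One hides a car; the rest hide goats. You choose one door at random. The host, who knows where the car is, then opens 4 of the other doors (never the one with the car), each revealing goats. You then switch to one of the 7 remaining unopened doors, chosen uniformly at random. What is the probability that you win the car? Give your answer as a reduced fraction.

11/84

Your original door holds the car with probability 1/12, so the other 11 collectively hold it with probability 11/12.
The host can always find 4 empty doors to open, so the reveals don't change that 11/12; it is now spread over the 7 remaining unopened doors.
P(win by switching) = (11/12) · (1/7) = 11/84.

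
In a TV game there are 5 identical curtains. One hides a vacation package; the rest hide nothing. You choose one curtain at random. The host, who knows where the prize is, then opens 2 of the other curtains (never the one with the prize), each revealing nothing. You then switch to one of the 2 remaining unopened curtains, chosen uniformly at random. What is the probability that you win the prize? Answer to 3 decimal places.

0.400

Your original curtain holds the prize with probability 1/5, so the other 4 collectively hold it with probability 4/5.
The host can always find 2 empty curtains to open, so the reveals don't change that 4/5; it is now spread over the 2 remaining unopened curtains.
P(win by switching) = (4/5) · (1/2) = 2/5 ≈ 0.400.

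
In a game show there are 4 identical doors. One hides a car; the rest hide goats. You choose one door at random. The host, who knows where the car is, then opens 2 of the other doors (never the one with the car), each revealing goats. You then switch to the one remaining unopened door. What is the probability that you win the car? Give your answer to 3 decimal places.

0.750

Your original door holds the car with probability 1/4, so the other 3 collectively hold it with probability 3/4.
The host can always find 2 empty doors to open, so the reveals don't change that 3/4; it is now spread over the 1 remaining unopened door.
P(win by switching) = (3/4) · (1/1) = 3/4 ≈ 0.750.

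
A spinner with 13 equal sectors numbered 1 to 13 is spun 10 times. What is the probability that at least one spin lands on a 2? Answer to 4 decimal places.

0.5509

P(no spin lands on a 2) = (12/13)^10 ≈ 0.4491.
P(at least one) = 1 − 0.4491 = 0.5509.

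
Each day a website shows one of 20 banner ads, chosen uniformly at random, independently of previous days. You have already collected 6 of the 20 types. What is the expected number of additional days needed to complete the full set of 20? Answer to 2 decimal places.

65.03

Starting from 6 distinct types, each trial gives a new one with probability (20−i)/20 when i types are held, so the wait for the next new type is 20/(20−i).
E = 20/14 + 20/13 + 20/12 + 20/11 + 20/10 + 20/9 + 20/8 + 20/7 + 20/6 + 20/5 + 20/4 + 20/3 + 20/2 + 20/1 = 1171733/18018 ≈ 65.03.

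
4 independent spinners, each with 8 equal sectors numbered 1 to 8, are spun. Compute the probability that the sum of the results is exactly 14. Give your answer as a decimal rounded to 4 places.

There are 8^4 = 4096 equally likely outcomes.
The number of ordered 4-tuples from {1,…,8} summing to 14 is 246.
P(sum = 14) = 246/4096 = 123/2048 ≈ 0.0601.

0.0601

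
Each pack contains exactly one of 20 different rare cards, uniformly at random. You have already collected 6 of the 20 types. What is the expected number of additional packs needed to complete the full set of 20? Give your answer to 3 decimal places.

65.031

Starting from 6 distinct types, each trial gives a new one with probability (20−i)/20 when i types are held, so the wait for the next new type is 20/(20−i).
E = 20/14 + 20/13 + 20/12 + 20/11 + 20/10 + 20/9 + 20/8 + 20/7 + 20/6 + 20/5 + 20/4 + 20/3 + 20/2 + 20/1 = 1171733/18018 ≈ 65.031.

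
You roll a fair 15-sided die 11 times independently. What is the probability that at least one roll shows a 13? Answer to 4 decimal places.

P(no roll shows a 13) = (14/15)^11 ≈ 0.4682.
P(at least one) = 1 − 0.4682 = 0.5318.

0.5318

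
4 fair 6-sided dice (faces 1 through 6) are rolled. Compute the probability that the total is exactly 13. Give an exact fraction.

There are 6^4 = 1296 equally likely outcomes.
The number of ordered 4-tuples from {1,…,6} summing to 13 is 140.
P(sum = 13) = 140/1296 = 35/324.

35/324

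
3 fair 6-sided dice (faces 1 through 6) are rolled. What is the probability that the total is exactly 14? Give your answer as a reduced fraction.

There are 6^3 = 216 equally likely outcomes.
The number of ordered 3-tuples from {1,…,6} summing to 14 is 15.
P(sum = 14) = 15/216 = 5/72.

5/72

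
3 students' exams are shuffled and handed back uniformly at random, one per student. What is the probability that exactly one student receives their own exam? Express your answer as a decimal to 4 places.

Choose which one is fixed: C(3,1) = 3 ways.
The remaining 2 must have no fixed point: D(2) = 1.
P = 3·1/6 = 1/2 ≈ 0.5000.

0.5000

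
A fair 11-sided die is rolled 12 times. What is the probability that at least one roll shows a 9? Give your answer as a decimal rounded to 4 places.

P(no roll shows a 9) = (10/11)^12 ≈ 0.3186.
P(at least one) = 1 − 0.3186 = 0.6814.

0.6814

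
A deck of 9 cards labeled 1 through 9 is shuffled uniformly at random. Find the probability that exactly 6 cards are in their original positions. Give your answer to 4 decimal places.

Choose which 6 of the 9 are fixed: C(9,6) = 84 ways.
The remaining 3 must have no fixed point: D(3) = 2.
P = 84·2/362880 = 1/2160 ≈ 0.0005.

0.0005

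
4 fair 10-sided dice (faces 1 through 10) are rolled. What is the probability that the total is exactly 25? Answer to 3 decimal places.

There are 10^4 = 10000 equally likely outcomes.
The number of ordered 4-tuples from {1,…,10} summing to 25 is 592.
P(sum = 25) = 592/10000 = 37/625 ≈ 0.059.

0.059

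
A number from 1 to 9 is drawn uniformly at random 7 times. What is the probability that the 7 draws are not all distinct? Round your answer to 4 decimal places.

0.9621

P(all 7 different) = 9/9 · 8/9 · ··· · 3/9 ≈ 0.0379.
P(at least two equal) = 1 − 0.0379 = 0.9621.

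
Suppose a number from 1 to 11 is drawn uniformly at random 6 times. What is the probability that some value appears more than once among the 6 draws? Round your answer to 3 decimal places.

P(all 6 different) = 11/11 · 10/11 · ··· · 6/11 ≈ 0.188.
P(at least two equal) = 1 − 0.188 = 0.812.

0.812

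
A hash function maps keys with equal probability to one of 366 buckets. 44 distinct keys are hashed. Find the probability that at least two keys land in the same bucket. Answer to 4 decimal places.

It's easier to compute the probability that all 44 are distinct.
P(all distinct) = 366/366 · 365/366 · ··· · 323/366 ≈ 0.0676.
So the probability of at least one match is 1 − 0.0676 = 0.9324.

0.9324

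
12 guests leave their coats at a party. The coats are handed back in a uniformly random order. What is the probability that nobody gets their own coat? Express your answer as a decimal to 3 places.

0.368

This is the derangement probability: permutations of 12 with no fixed point.
D(12) = 12! · (1 − 1/1! + 1/2! − ··· + (−1)^12/12!) = 176214841.
P = 176214841/479001600 = 16019531/43545600 ≈ 0.368.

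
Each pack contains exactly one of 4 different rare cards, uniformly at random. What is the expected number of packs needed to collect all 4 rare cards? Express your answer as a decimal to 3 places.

After i distinct types are collected, each trial gives a new one with probability (4−i)/4, so the expected wait for the next new type is 4/(4−i).
E = 4/4 + 4/3 + 4/2 + 4/1 = 25/3 ≈ 8.333.

8.333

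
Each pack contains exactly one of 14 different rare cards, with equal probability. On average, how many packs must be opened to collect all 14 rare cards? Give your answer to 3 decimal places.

After i distinct types are collected, each trial gives a new one with probability (14−i)/14, so the expected wait for the next new type is 14/(14−i).
E = 14/14 + 14/13 + 14/12 + 14/11 + 14/10 + 14/9 + 14/8 + 14/7 + 14/6 + 14/5 + 14/4 + 14/3 + 14/2 + 14/1 = 1171733/25740 ≈ 45.522.

45.522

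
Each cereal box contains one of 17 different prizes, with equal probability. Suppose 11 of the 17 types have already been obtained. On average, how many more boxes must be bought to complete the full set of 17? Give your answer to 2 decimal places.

41.65

Starting from 11 distinct types, each trial gives a new one with probability (17−i)/17 when i types are held, so the wait for the next new type is 17/(17−i).
E = 17/6 + 17/5 + 17/4 + 17/3 + 17/2 + 17/1 = 833/20 ≈ 41.65.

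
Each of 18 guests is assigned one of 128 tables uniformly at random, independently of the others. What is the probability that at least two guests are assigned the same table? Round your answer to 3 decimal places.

It's easier to compute the probability that all 18 are distinct.
P(all distinct) = 128/128 · 127/128 · ··· · 111/128 ≈ 0.285.
So the probability of at least one match is 1 − 0.285 = 0.715.

0.715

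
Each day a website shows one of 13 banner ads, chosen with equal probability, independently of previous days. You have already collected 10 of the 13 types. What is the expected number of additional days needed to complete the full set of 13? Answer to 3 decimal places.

23.833

Starting from 10 distinct types, each trial gives a new one with probability (13−i)/13 when i types are held, so the wait for the next new type is 13/(13−i).
E = 13/3 + 13/2 + 13/1 = 143/6 ≈ 23.833.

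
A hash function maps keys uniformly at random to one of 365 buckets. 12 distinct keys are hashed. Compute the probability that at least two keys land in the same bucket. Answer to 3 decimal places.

0.167

It's easier to compute the probability that all 12 are distinct.
P(all distinct) = 365/365 · 364/365 · ··· · 354/365 ≈ 0.833.
So the probability of at least one match is 1 − 0.833 = 0.167.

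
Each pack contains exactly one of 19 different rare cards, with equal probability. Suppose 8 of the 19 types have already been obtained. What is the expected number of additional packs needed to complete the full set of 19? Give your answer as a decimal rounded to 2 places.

Starting from 8 distinct types, each trial gives a new one with probability (19−i)/19 when i types are held, so the wait for the next new type is 19/(19−i).
E = 19/11 + 19/10 + 19/9 + 19/8 + 19/7 + 19/6 + 19/5 + 19/4 + 19/3 + 19/2 + 19/1 = 1590509/27720 ≈ 57.38.

57.38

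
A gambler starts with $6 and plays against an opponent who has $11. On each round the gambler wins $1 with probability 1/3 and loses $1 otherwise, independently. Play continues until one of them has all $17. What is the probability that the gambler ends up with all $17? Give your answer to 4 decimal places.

0.0005

Let r = q/p = (2/3)/(1/3) = 2. The recurrence P(i) = p·P(i+1) + q·P(i−1) with P(0)=0, P(17)=1 gives P(i) = (1 − r^i)/(1 − r^17).
P(6) = (1 − (2)^6) / (1 − (2)^17) = 63/131071 ≈ 0.0005.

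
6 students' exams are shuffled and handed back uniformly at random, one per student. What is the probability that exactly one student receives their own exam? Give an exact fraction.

Choose which one is fixed: C(6,1) = 6 ways.
The remaining 5 must have no fixed point: D(5) = 44.
P = 6·44/720 = 11/30.

11/30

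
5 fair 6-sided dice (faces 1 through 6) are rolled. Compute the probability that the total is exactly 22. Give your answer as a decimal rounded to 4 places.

There are 6^5 = 7776 equally likely outcomes.
The number of ordered 5-tuples from {1,…,6} summing to 22 is 420.
P(sum = 22) = 420/7776 = 35/648 ≈ 0.0540.

0.0540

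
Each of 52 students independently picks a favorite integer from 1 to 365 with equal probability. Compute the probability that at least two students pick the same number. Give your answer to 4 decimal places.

It's easier to compute the probability that all 52 are distinct.
P(all distinct) = 365/365 · 364/365 · ··· · 314/365 ≈ 0.0220.
So the probability of at least one match is 1 − 0.0220 = 0.9780.

0.9780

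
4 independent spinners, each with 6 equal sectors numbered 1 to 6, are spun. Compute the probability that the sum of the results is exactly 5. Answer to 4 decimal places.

There are 6^4 = 1296 equally likely outcomes.
The number of ordered 4-tuples from {1,…,6} summing to 5 is 4.
P(sum = 5) = 4/1296 = 1/324 ≈ 0.0031.

0.0031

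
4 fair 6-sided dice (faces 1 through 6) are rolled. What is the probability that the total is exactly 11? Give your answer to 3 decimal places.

0.080

There are 6^4 = 1296 equally likely outcomes.
The number of ordered 4-tuples from {1,…,6} summing to 11 is 104.
P(sum = 11) = 104/1296 = 13/162 ≈ 0.080.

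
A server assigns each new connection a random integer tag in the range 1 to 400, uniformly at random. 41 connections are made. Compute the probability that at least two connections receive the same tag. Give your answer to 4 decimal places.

It's easier to compute the probability that all 41 are distinct.
P(all distinct) = 400/400 · 399/400 · ··· · 360/400 ≈ 0.1197.
So the probability of at least one match is 1 − 0.1197 = 0.8803.

0.8803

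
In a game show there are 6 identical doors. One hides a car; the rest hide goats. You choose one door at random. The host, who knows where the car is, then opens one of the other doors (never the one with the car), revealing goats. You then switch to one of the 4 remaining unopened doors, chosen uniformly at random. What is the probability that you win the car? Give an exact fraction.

Your original door holds the car with probability 1/6, so the other 5 collectively hold it with probability 5/6.
The host can always find an empty door to open, so this doesn't change that 5/6; it is now spread over the 4 remaining unopened doors.
P(win by switching) = (5/6) · (1/4) = 5/24.

5/24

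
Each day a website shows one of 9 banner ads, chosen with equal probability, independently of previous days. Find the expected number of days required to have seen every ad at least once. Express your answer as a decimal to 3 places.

25.461

After i distinct types are collected, each trial gives a new one with probability (9−i)/9, so the expected wait for the next new type is 9/(9−i).
E = 9/9 + 9/8 + 9/7 + 9/6 + 9/5 + 9/4 + 9/3 + 9/2 + 9/1 = 7129/280 ≈ 25.461.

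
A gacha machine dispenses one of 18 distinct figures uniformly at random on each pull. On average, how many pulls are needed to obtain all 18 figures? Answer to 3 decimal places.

62.912

After i distinct types are collected, each trial gives a new one with probability (18−i)/18, so the expected wait for the next new type is 18/(18−i).
E = 18/18 + 18/17 + 18/16 + 18/15 + 18/14 + 18/13 + 18/12 + 18/11 + 18/10 + 18/9 + 18/8 + 18/7 + 18/6 + 18/5 + 18/4 + 18/3 + 18/2 + 18/1 = 42822903/680680 ≈ 62.912.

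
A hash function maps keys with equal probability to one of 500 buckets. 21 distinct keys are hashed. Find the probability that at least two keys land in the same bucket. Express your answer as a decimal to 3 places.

0.347

It's easier to compute the probability that all 21 are distinct.
P(all distinct) = 500/500 · 499/500 · ··· · 480/500 ≈ 0.653.
So the probability of at least one match is 1 − 0.653 = 0.347.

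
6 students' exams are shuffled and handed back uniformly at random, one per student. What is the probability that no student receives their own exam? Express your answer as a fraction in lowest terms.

53/144

This is the derangement probability: permutations of 6 with no fixed point.
D(6) = 6! · (1 − 1/1! + 1/2! − ··· + (−1)^6/6!) = 265.
P = 265/720 = 53/144.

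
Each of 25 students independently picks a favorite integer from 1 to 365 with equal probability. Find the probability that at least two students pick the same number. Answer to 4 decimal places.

It's easier to compute the probability that all 25 are distinct.
P(all distinct) = 365/365 · 364/365 · ··· · 341/365 ≈ 0.4313.
So the probability of at least one match is 1 − 0.4313 = 0.5687.

0.5687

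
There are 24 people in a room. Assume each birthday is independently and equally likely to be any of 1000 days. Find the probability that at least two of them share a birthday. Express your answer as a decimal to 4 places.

It's easier to compute the probability that all 24 are distinct.
P(all distinct) = 1000/1000 · 999/1000 · ··· · 977/1000 ≈ 0.7572.
So the probability of at least one match is 1 − 0.7572 = 0.2428.

0.2428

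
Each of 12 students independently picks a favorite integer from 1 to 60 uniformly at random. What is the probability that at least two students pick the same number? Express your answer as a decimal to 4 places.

It's easier to compute the probability that all 12 are distinct.
P(all distinct) = 60/60 · 59/60 · ··· · 49/60 ≈ 0.3079.
So the probability of at least one match is 1 − 0.3079 = 0.6921.

0.6921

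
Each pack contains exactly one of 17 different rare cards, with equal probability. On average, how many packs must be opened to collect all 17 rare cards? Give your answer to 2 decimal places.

After i distinct types are collected, each trial gives a new one with probability (17−i)/17, so the expected wait for the next new type is 17/(17−i).
E = 17/17 + 17/16 + 17/15 + 17/14 + 17/13 + 17/12 + 17/11 + 17/10 + 17/9 + 17/8 + 17/7 + 17/6 + 17/5 + 17/4 + 17/3 + 17/2 + 17/1 = 42142223/720720 ≈ 58.47.

58.47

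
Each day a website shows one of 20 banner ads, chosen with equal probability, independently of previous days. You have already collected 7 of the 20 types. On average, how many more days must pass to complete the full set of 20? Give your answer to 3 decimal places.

Starting from 7 distinct types, each trial gives a new one with probability (20−i)/20 when i types are held, so the wait for the next new type is 20/(20−i).
E = 20/13 + 20/12 + 20/11 + 20/10 + 20/9 + 20/8 + 20/7 + 20/6 + 20/5 + 20/4 + 20/3 + 20/2 + 20/1 = 1145993/18018 ≈ 63.603.

63.603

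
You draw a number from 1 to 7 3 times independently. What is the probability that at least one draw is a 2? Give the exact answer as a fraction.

P(no draw is a 2) = (6/7)^3 = 216/343.
P(at least one) = 1 − 216/343 = 127/343.

127/343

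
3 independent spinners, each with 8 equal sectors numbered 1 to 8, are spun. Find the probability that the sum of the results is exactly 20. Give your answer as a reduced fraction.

There are 8^3 = 512 equally likely outcomes.
The number of ordered 3-tuples from {1,…,8} summing to 20 is 15.
P(sum = 20) = 15/512.

15/512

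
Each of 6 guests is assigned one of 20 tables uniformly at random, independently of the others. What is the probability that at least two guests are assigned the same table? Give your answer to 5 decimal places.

It's easier to compute the probability that all 6 are distinct.
P(all distinct) = 20/20 · 19/20 · ··· · 15/20 ≈ 0.43605.
So the probability of at least one match is 1 − 0.43605 = 0.56395.

0.56395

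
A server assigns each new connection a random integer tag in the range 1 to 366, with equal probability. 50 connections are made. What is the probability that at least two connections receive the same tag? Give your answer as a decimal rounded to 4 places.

It's easier to compute the probability that all 50 are distinct.
P(all distinct) = 366/366 · 365/366 · ··· · 317/366 ≈ 0.0299.
So the probability of at least one match is 1 − 0.0299 = 0.9701.

0.9701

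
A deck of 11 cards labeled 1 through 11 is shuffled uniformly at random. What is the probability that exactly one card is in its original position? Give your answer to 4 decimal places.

Choose which one is fixed: C(11,1) = 11 ways.
The remaining 10 must have no fixed point: D(10) = 1334961.
P = 11·1334961/39916800 = 16481/44800 ≈ 0.3679.

0.3679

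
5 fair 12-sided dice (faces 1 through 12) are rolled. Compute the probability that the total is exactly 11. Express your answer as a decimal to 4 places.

There are 12^5 = 248832 equally likely outcomes.
The number of ordered 5-tuples from {1,…,12} summing to 11 is 210.
P(sum = 11) = 210/248832 = 35/41472 ≈ 0.0008.

0.0008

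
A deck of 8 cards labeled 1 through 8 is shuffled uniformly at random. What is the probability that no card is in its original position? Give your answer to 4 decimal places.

This is the derangement probability: permutations of 8 with no fixed point.
D(8) = 8! · (1 − 1/1! + 1/2! − ··· + (−1)^8/8!) = 14833.
P = 14833/40320 = 2119/5760 ≈ 0.3679.

0.3679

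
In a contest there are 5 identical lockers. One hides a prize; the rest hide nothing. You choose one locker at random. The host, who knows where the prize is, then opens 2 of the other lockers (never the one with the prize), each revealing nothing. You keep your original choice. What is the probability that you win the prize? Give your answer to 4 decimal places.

The host can always open 2 empty lockers regardless of your choice, so the reveals give no information about your original locker.
P(win by staying) = 1/5 ≈ 0.2000.

0.2000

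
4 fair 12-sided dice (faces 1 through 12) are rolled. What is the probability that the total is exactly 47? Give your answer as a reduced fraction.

There are 12^4 = 20736 equally likely outcomes.
The number of ordered 4-tuples from {1,…,12} summing to 47 is 4.
P(sum = 47) = 4/20736 = 1/5184.

1/5184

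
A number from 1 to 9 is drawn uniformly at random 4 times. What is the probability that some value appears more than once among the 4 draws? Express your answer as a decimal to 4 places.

0.5391

P(all 4 different) = 9/9 · 8/9 · ··· · 6/9 ≈ 0.4609.
P(at least two equal) = 1 − 0.4609 = 0.5391.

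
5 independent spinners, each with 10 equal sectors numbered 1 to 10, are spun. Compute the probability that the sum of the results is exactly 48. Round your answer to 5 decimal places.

There are 10^5 = 100000 equally likely outcomes.
The number of ordered 5-tuples from {1,…,10} summing to 48 is 15.
P(sum = 48) = 15/100000 = 3/20000 ≈ 0.00015.

0.00015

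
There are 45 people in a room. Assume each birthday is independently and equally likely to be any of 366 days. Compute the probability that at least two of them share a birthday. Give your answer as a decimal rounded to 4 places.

0.9405

It's easier to compute the probability that all 45 are distinct.
P(all distinct) = 366/366 · 365/366 · ··· · 322/366 ≈ 0.0595.
So the probability of at least one match is 1 − 0.0595 = 0.9405.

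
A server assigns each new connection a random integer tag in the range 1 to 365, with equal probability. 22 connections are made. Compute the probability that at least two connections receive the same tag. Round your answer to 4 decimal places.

It's easier to compute the probability that all 22 are distinct.
P(all distinct) = 365/365 · 364/365 · ··· · 344/365 ≈ 0.5243.
So the probability of at least one match is 1 − 0.5243 = 0.4757.

0.4757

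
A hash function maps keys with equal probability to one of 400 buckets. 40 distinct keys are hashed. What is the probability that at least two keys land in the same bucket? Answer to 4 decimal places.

0.8670

It's easier to compute the probability that all 40 are distinct.
P(all distinct) = 400/400 · 399/400 · ··· · 361/400 ≈ 0.1330.
So the probability of at least one match is 1 − 0.1330 = 0.8670.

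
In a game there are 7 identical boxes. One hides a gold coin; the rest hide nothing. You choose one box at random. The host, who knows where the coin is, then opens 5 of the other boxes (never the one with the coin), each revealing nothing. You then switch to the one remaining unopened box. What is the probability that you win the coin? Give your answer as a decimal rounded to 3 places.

Your original box holds the coin with probability 1/7, so the other 6 collectively hold it with probability 6/7.
The host can always find 5 empty boxes to open, so the reveals don't change that 6/7; it is now spread over the 1 remaining unopened box.
P(win by switching) = (6/7) · (1/1) = 6/7 ≈ 0.857.

0.857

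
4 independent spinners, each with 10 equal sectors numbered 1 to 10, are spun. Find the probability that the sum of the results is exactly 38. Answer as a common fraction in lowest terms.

There are 10^4 = 10000 equally likely outcomes.
The number of ordered 4-tuples from {1,…,10} summing to 38 is 10.
P(sum = 38) = 10/10000 = 1/1000.

1/1000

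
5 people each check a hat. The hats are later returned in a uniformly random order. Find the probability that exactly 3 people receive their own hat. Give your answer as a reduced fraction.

1/12

Choose which 3 of the 5 are fixed: C(5,3) = 10 ways.
The remaining 2 must have no fixed point: D(2) = 1.
P = 10·1/120 = 1/12.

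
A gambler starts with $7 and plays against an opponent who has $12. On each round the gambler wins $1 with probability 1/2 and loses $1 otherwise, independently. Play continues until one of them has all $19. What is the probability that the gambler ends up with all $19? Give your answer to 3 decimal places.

0.368

With a fair step, P(i) = ½P(i−1) + ½P(i+1) with P(0)=0, P(19)=1 has the linear solution P(i) = i/19.
P(7) = 7/19 ≈ 0.368.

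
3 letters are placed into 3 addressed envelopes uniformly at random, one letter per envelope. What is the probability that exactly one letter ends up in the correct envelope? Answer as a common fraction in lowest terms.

1/2

Choose which one is fixed: C(3,1) = 3 ways.
The remaining 2 must have no fixed point: D(2) = 1.
P = 3·1/6 = 1/2.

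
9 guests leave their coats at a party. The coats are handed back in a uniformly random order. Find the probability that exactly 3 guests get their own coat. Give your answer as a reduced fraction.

53/864

Choose which 3 of the 9 are fixed: C(9,3) = 84 ways.
The remaining 6 must have no fixed point: D(6) = 265.
P = 84·265/362880 = 53/864.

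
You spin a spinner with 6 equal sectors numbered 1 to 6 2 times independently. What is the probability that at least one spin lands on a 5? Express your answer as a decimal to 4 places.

0.3056

P(no spin lands on a 5) = (5/6)^2 ≈ 0.6944.
P(at least one) = 1 − 0.6944 = 0.3056.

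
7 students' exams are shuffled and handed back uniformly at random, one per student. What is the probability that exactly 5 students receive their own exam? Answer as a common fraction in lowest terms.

1/240

Choose which 5 of the 7 are fixed: C(7,5) = 21 ways.
The remaining 2 must have no fixed point: D(2) = 1.
P = 21·1/5040 = 1/240.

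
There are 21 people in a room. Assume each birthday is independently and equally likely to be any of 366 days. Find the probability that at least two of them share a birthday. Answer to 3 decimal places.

0.443

It's easier to compute the probability that all 21 are distinct.
P(all distinct) = 366/366 · 365/366 · ··· · 346/366 ≈ 0.557.
So the probability of at least one match is 1 − 0.557 = 0.443.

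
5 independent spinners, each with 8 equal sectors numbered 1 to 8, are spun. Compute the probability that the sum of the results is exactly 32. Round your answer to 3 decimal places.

0.015

There are 8^5 = 32768 equally likely outcomes.
The number of ordered 5-tuples from {1,…,8} summing to 32 is 490.
P(sum = 32) = 490/32768 = 245/16384 ≈ 0.015.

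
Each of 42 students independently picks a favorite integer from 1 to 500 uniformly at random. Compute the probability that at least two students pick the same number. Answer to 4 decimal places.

It's easier to compute the probability that all 42 are distinct.
P(all distinct) = 500/500 · 499/500 · ··· · 459/500 ≈ 0.1700.
So the probability of at least one match is 1 − 0.1700 = 0.8300.

0.8300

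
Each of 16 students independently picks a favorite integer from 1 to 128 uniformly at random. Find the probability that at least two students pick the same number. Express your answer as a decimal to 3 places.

0.624

It's easier to compute the probability that all 16 are distinct.
P(all distinct) = 128/128 · 127/128 · ··· · 113/128 ≈ 0.376.
So the probability of at least one match is 1 − 0.376 = 0.624.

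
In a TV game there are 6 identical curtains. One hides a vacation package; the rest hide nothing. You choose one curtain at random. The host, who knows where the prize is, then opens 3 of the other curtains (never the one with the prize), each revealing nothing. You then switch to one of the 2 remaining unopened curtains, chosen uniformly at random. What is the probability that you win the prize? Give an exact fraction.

Your original curtain holds the prize with probability 1/6, so the other 5 collectively hold it with probability 5/6.
The host can always find 3 empty curtains to open, so the reveals don't change that 5/6; it is now spread over the 2 remaining unopened curtains.
P(win by switching) = (5/6) · (1/2) = 5/12.

5/12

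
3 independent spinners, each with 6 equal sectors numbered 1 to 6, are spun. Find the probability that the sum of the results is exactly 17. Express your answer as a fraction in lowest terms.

There are 6^3 = 216 equally likely outcomes.
The number of ordered 3-tuples from {1,…,6} summing to 17 is 3.
P(sum = 17) = 3/216 = 1/72.

1/72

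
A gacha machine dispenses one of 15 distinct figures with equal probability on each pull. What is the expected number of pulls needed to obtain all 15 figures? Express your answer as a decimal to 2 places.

After i distinct types are collected, each trial gives a new one with probability (15−i)/15, so the expected wait for the next new type is 15/(15−i).
E = 15/15 + 15/14 + 15/13 + 15/12 + 15/11 + 15/10 + 15/9 + 15/8 + 15/7 + 15/6 + 15/5 + 15/4 + 15/3 + 15/2 + 15/1 = 1195757/24024 ≈ 49.77.

49.77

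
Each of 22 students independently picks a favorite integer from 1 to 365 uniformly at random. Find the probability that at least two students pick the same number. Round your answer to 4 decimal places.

0.4757

It's easier to compute the probability that all 22 are distinct.
P(all distinct) = 365/365 · 364/365 · ··· · 344/365 ≈ 0.5243.
So the probability of at least one match is 1 − 0.5243 = 0.4757.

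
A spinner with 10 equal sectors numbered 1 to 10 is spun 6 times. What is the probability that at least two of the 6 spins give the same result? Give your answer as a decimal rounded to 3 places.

P(all 6 different) = 10/10 · 9/10 · ··· · 5/10 ≈ 0.151.
P(at least two equal) = 1 − 0.151 = 0.849.

0.849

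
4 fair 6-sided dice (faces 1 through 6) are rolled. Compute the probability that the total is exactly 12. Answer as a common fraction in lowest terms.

There are 6^4 = 1296 equally likely outcomes.
The number of ordered 4-tuples from {1,…,6} summing to 12 is 125.
P(sum = 12) = 125/1296.

125/1296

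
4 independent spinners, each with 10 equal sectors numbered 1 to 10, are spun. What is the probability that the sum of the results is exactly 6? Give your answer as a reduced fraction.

1/1000

There are 10^4 = 10000 equally likely outcomes.
The number of ordered 4-tuples from {1,…,10} summing to 6 is 10.
P(sum = 6) = 10/10000 = 1/1000.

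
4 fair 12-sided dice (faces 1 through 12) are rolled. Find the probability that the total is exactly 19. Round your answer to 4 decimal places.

0.0355

There are 12^4 = 20736 equally likely outcomes.
The number of ordered 4-tuples from {1,…,12} summing to 19 is 736.
P(sum = 19) = 736/20736 = 23/648 ≈ 0.0355.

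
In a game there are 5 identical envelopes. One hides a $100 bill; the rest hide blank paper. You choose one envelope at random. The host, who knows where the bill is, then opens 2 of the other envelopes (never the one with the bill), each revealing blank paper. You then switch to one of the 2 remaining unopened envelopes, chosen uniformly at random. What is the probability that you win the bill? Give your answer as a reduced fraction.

Your original envelope holds the bill with probability 1/5, so the other 4 collectively hold it with probability 4/5.
The host can always find 2 empty envelopes to open, so the reveals don't change that 4/5; it is now spread over the 2 remaining unopened envelopes.
P(win by switching) = (4/5) · (1/2) = 2/5.

2/5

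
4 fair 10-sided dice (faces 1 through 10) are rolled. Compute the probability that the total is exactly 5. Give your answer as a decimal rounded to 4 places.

There are 10^4 = 10000 equally likely outcomes.
The number of ordered 4-tuples from {1,…,10} summing to 5 is 4.
P(sum = 5) = 4/10000 = 1/2500 ≈ 0.0004.

0.0004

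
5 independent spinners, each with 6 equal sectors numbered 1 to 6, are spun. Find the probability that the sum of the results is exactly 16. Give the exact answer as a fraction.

245/2592

There are 6^5 = 7776 equally likely outcomes.
The number of ordered 5-tuples from {1,…,6} summing to 16 is 735.
P(sum = 16) = 735/7776 = 245/2592.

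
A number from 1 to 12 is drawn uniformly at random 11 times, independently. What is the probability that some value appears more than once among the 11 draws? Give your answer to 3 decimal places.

0.999

P(all 11 different) = 12/12 · 11/12 · ··· · 2/12 ≈ 0.001.
P(at least two equal) = 1 − 0.001 = 0.999.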